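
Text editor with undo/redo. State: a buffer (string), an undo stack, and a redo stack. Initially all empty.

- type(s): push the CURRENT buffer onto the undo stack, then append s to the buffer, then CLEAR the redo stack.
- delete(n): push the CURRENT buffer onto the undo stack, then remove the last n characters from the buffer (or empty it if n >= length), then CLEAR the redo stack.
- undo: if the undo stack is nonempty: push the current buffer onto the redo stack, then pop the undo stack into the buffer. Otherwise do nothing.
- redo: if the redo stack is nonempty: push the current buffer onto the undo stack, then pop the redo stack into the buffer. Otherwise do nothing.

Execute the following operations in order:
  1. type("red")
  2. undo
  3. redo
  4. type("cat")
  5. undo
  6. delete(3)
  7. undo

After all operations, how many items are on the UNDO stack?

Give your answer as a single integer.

Answer: 1

Derivation:
After op 1 (type): buf='red' undo_depth=1 redo_depth=0
After op 2 (undo): buf='(empty)' undo_depth=0 redo_depth=1
After op 3 (redo): buf='red' undo_depth=1 redo_depth=0
After op 4 (type): buf='redcat' undo_depth=2 redo_depth=0
After op 5 (undo): buf='red' undo_depth=1 redo_depth=1
After op 6 (delete): buf='(empty)' undo_depth=2 redo_depth=0
After op 7 (undo): buf='red' undo_depth=1 redo_depth=1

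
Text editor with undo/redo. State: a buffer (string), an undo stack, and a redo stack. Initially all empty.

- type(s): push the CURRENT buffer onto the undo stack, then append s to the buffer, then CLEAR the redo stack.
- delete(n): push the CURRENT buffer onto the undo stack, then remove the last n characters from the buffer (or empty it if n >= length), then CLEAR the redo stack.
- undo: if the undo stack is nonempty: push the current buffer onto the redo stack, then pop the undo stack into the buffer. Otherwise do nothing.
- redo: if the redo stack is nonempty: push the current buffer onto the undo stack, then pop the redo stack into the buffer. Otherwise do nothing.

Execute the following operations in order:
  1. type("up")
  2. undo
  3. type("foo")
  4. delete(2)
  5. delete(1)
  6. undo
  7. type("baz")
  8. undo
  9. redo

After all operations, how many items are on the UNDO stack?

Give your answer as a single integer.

Answer: 3

Derivation:
After op 1 (type): buf='up' undo_depth=1 redo_depth=0
After op 2 (undo): buf='(empty)' undo_depth=0 redo_depth=1
After op 3 (type): buf='foo' undo_depth=1 redo_depth=0
After op 4 (delete): buf='f' undo_depth=2 redo_depth=0
After op 5 (delete): buf='(empty)' undo_depth=3 redo_depth=0
After op 6 (undo): buf='f' undo_depth=2 redo_depth=1
After op 7 (type): buf='fbaz' undo_depth=3 redo_depth=0
After op 8 (undo): buf='f' undo_depth=2 redo_depth=1
After op 9 (redo): buf='fbaz' undo_depth=3 redo_depth=0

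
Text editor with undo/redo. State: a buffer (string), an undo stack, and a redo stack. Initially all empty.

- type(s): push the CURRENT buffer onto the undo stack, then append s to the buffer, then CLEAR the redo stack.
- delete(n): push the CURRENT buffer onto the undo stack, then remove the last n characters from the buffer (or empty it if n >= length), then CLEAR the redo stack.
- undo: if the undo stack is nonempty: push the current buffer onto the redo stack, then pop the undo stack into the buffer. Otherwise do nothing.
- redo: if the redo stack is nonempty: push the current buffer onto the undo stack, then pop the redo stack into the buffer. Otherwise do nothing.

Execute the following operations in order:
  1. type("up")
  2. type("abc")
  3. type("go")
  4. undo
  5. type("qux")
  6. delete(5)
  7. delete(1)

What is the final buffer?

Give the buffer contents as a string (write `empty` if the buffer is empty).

After op 1 (type): buf='up' undo_depth=1 redo_depth=0
After op 2 (type): buf='upabc' undo_depth=2 redo_depth=0
After op 3 (type): buf='upabcgo' undo_depth=3 redo_depth=0
After op 4 (undo): buf='upabc' undo_depth=2 redo_depth=1
After op 5 (type): buf='upabcqux' undo_depth=3 redo_depth=0
After op 6 (delete): buf='upa' undo_depth=4 redo_depth=0
After op 7 (delete): buf='up' undo_depth=5 redo_depth=0

Answer: up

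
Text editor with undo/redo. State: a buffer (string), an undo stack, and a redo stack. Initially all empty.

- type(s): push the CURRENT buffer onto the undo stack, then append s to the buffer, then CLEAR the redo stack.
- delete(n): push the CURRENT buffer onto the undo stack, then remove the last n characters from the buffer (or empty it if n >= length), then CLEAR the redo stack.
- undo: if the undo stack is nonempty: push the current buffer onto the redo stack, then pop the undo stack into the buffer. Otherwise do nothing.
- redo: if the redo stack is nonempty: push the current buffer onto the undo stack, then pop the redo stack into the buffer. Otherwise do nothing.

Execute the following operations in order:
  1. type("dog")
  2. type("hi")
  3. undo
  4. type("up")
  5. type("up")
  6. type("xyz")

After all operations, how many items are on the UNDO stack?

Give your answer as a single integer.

Answer: 4

Derivation:
After op 1 (type): buf='dog' undo_depth=1 redo_depth=0
After op 2 (type): buf='doghi' undo_depth=2 redo_depth=0
After op 3 (undo): buf='dog' undo_depth=1 redo_depth=1
After op 4 (type): buf='dogup' undo_depth=2 redo_depth=0
After op 5 (type): buf='dogupup' undo_depth=3 redo_depth=0
After op 6 (type): buf='dogupupxyz' undo_depth=4 redo_depth=0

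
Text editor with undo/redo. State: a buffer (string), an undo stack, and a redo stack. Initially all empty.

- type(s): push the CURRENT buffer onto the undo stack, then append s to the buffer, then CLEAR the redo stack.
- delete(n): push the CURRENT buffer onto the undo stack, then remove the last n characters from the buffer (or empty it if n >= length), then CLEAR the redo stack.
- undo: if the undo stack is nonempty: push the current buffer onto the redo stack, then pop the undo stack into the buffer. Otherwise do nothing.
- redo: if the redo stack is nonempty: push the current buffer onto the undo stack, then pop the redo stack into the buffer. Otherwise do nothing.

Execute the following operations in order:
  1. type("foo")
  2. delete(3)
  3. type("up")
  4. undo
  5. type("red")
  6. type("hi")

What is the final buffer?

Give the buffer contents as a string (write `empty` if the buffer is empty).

Answer: redhi

Derivation:
After op 1 (type): buf='foo' undo_depth=1 redo_depth=0
After op 2 (delete): buf='(empty)' undo_depth=2 redo_depth=0
After op 3 (type): buf='up' undo_depth=3 redo_depth=0
After op 4 (undo): buf='(empty)' undo_depth=2 redo_depth=1
After op 5 (type): buf='red' undo_depth=3 redo_depth=0
After op 6 (type): buf='redhi' undo_depth=4 redo_depth=0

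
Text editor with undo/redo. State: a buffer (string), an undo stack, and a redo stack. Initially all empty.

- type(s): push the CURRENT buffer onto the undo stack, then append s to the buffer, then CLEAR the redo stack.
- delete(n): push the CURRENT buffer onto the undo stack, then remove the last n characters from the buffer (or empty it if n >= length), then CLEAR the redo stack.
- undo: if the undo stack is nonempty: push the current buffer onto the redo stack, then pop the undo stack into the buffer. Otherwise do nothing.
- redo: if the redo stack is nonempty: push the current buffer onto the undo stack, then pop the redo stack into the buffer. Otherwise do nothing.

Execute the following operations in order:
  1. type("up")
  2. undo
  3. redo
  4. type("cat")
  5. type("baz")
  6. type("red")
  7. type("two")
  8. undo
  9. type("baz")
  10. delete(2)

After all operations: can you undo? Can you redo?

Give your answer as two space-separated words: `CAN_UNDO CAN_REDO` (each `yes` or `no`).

Answer: yes no

Derivation:
After op 1 (type): buf='up' undo_depth=1 redo_depth=0
After op 2 (undo): buf='(empty)' undo_depth=0 redo_depth=1
After op 3 (redo): buf='up' undo_depth=1 redo_depth=0
After op 4 (type): buf='upcat' undo_depth=2 redo_depth=0
After op 5 (type): buf='upcatbaz' undo_depth=3 redo_depth=0
After op 6 (type): buf='upcatbazred' undo_depth=4 redo_depth=0
After op 7 (type): buf='upcatbazredtwo' undo_depth=5 redo_depth=0
After op 8 (undo): buf='upcatbazred' undo_depth=4 redo_depth=1
After op 9 (type): buf='upcatbazredbaz' undo_depth=5 redo_depth=0
After op 10 (delete): buf='upcatbazredb' undo_depth=6 redo_depth=0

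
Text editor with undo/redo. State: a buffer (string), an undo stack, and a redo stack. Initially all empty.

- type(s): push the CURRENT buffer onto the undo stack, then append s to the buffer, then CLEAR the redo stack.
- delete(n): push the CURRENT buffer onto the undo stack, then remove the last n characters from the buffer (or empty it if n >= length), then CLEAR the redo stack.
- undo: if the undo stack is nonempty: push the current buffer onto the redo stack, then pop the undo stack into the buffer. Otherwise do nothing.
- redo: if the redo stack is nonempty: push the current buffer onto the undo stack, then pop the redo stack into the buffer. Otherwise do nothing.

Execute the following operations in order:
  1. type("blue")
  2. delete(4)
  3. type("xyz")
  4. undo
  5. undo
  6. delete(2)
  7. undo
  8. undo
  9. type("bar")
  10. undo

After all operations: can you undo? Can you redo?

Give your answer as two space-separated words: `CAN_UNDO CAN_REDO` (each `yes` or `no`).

Answer: no yes

Derivation:
After op 1 (type): buf='blue' undo_depth=1 redo_depth=0
After op 2 (delete): buf='(empty)' undo_depth=2 redo_depth=0
After op 3 (type): buf='xyz' undo_depth=3 redo_depth=0
After op 4 (undo): buf='(empty)' undo_depth=2 redo_depth=1
After op 5 (undo): buf='blue' undo_depth=1 redo_depth=2
After op 6 (delete): buf='bl' undo_depth=2 redo_depth=0
After op 7 (undo): buf='blue' undo_depth=1 redo_depth=1
After op 8 (undo): buf='(empty)' undo_depth=0 redo_depth=2
After op 9 (type): buf='bar' undo_depth=1 redo_depth=0
After op 10 (undo): buf='(empty)' undo_depth=0 redo_depth=1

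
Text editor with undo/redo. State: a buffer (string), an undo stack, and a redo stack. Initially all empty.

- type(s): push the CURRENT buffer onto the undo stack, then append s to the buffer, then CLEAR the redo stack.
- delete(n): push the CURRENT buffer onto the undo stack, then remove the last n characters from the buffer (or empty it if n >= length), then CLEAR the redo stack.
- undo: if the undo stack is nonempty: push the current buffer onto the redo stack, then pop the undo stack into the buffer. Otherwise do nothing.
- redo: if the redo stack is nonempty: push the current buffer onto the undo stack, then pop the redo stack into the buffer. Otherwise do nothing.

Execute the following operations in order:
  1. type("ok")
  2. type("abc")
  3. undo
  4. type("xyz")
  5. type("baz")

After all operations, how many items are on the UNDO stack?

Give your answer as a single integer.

Answer: 3

Derivation:
After op 1 (type): buf='ok' undo_depth=1 redo_depth=0
After op 2 (type): buf='okabc' undo_depth=2 redo_depth=0
After op 3 (undo): buf='ok' undo_depth=1 redo_depth=1
After op 4 (type): buf='okxyz' undo_depth=2 redo_depth=0
After op 5 (type): buf='okxyzbaz' undo_depth=3 redo_depth=0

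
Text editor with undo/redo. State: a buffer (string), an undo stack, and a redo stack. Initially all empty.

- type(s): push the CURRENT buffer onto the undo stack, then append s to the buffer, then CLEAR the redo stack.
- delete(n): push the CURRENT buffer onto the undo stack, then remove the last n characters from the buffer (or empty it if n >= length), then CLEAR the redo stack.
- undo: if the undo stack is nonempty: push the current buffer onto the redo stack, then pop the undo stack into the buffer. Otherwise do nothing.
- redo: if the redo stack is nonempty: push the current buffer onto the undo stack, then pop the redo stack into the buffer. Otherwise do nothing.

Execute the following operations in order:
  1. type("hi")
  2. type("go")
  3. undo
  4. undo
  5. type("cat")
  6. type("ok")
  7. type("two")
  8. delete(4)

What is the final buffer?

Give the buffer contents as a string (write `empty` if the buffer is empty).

Answer: cato

Derivation:
After op 1 (type): buf='hi' undo_depth=1 redo_depth=0
After op 2 (type): buf='higo' undo_depth=2 redo_depth=0
After op 3 (undo): buf='hi' undo_depth=1 redo_depth=1
After op 4 (undo): buf='(empty)' undo_depth=0 redo_depth=2
After op 5 (type): buf='cat' undo_depth=1 redo_depth=0
After op 6 (type): buf='catok' undo_depth=2 redo_depth=0
After op 7 (type): buf='catoktwo' undo_depth=3 redo_depth=0
After op 8 (delete): buf='cato' undo_depth=4 redo_depth=0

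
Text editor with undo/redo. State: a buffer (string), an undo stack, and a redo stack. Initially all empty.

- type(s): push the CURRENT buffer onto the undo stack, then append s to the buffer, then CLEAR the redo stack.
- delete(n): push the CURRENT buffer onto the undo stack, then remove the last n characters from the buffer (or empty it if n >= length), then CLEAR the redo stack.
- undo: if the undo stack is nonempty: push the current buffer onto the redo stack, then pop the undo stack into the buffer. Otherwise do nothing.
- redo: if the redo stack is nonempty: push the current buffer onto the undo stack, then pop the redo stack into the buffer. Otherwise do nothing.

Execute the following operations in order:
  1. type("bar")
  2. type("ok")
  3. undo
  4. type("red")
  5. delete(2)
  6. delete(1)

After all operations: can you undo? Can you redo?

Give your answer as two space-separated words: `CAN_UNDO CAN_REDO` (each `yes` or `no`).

Answer: yes no

Derivation:
After op 1 (type): buf='bar' undo_depth=1 redo_depth=0
After op 2 (type): buf='barok' undo_depth=2 redo_depth=0
After op 3 (undo): buf='bar' undo_depth=1 redo_depth=1
After op 4 (type): buf='barred' undo_depth=2 redo_depth=0
After op 5 (delete): buf='barr' undo_depth=3 redo_depth=0
After op 6 (delete): buf='bar' undo_depth=4 redo_depth=0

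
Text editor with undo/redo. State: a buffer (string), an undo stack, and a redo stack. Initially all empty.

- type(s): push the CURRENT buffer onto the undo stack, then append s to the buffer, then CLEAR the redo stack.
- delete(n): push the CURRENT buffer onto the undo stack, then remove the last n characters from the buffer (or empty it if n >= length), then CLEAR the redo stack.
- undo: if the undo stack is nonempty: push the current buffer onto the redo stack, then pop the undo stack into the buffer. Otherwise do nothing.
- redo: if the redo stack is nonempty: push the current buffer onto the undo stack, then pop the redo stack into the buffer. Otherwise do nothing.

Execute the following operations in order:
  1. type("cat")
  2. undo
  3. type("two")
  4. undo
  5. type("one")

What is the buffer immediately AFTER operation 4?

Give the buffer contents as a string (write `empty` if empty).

After op 1 (type): buf='cat' undo_depth=1 redo_depth=0
After op 2 (undo): buf='(empty)' undo_depth=0 redo_depth=1
After op 3 (type): buf='two' undo_depth=1 redo_depth=0
After op 4 (undo): buf='(empty)' undo_depth=0 redo_depth=1

Answer: empty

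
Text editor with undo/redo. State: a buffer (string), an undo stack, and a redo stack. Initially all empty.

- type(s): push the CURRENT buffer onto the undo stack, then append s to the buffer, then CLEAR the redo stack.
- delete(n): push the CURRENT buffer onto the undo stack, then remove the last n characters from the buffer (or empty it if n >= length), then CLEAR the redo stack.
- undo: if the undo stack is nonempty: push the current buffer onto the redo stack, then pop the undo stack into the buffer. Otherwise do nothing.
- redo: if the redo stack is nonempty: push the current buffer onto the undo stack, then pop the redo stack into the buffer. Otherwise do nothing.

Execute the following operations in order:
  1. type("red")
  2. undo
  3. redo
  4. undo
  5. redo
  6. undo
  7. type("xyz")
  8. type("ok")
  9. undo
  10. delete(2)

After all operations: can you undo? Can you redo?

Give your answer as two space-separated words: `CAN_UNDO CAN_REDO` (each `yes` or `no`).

Answer: yes no

Derivation:
After op 1 (type): buf='red' undo_depth=1 redo_depth=0
After op 2 (undo): buf='(empty)' undo_depth=0 redo_depth=1
After op 3 (redo): buf='red' undo_depth=1 redo_depth=0
After op 4 (undo): buf='(empty)' undo_depth=0 redo_depth=1
After op 5 (redo): buf='red' undo_depth=1 redo_depth=0
After op 6 (undo): buf='(empty)' undo_depth=0 redo_depth=1
After op 7 (type): buf='xyz' undo_depth=1 redo_depth=0
After op 8 (type): buf='xyzok' undo_depth=2 redo_depth=0
After op 9 (undo): buf='xyz' undo_depth=1 redo_depth=1
After op 10 (delete): buf='x' undo_depth=2 redo_depth=0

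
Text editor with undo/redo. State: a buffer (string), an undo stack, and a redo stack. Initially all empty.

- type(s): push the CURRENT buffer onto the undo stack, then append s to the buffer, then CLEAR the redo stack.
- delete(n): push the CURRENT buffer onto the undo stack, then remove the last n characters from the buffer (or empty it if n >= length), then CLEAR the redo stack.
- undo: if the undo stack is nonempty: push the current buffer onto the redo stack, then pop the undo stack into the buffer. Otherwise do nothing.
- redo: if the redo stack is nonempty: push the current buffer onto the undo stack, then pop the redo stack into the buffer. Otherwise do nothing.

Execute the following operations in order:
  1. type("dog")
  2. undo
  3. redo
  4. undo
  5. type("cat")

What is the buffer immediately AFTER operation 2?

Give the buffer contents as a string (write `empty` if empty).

After op 1 (type): buf='dog' undo_depth=1 redo_depth=0
After op 2 (undo): buf='(empty)' undo_depth=0 redo_depth=1

Answer: empty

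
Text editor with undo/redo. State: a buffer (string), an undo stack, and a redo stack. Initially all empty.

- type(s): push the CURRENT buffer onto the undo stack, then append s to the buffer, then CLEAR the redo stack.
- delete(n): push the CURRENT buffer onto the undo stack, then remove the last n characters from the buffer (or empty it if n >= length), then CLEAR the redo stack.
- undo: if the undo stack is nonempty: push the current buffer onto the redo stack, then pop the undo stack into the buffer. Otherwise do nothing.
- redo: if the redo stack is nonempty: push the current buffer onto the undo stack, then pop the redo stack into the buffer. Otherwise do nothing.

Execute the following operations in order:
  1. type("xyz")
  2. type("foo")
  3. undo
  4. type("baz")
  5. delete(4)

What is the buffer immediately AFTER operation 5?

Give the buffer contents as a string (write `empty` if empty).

After op 1 (type): buf='xyz' undo_depth=1 redo_depth=0
After op 2 (type): buf='xyzfoo' undo_depth=2 redo_depth=0
After op 3 (undo): buf='xyz' undo_depth=1 redo_depth=1
After op 4 (type): buf='xyzbaz' undo_depth=2 redo_depth=0
After op 5 (delete): buf='xy' undo_depth=3 redo_depth=0

Answer: xy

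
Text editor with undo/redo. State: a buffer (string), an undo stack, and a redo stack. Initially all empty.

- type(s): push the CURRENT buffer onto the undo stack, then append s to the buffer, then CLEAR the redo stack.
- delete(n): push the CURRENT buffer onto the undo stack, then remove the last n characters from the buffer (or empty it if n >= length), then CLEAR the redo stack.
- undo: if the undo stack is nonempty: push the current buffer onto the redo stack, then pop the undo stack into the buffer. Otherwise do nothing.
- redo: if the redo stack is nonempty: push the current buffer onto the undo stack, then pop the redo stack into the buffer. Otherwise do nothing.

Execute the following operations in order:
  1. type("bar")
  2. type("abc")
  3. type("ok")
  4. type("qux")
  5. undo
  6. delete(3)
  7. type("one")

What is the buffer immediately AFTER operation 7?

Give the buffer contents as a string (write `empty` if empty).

Answer: barabone

Derivation:
After op 1 (type): buf='bar' undo_depth=1 redo_depth=0
After op 2 (type): buf='barabc' undo_depth=2 redo_depth=0
After op 3 (type): buf='barabcok' undo_depth=3 redo_depth=0
After op 4 (type): buf='barabcokqux' undo_depth=4 redo_depth=0
After op 5 (undo): buf='barabcok' undo_depth=3 redo_depth=1
After op 6 (delete): buf='barab' undo_depth=4 redo_depth=0
After op 7 (type): buf='barabone' undo_depth=5 redo_depth=0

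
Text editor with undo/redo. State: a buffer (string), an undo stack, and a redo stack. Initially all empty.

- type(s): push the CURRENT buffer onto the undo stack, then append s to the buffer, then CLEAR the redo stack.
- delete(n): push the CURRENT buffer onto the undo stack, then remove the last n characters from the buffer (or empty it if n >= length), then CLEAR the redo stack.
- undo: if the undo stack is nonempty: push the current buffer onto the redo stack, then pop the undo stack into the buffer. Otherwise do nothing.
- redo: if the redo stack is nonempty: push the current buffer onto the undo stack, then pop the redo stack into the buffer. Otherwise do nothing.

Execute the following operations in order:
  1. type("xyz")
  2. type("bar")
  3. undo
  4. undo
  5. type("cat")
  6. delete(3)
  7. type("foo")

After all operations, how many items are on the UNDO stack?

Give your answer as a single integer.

Answer: 3

Derivation:
After op 1 (type): buf='xyz' undo_depth=1 redo_depth=0
After op 2 (type): buf='xyzbar' undo_depth=2 redo_depth=0
After op 3 (undo): buf='xyz' undo_depth=1 redo_depth=1
After op 4 (undo): buf='(empty)' undo_depth=0 redo_depth=2
After op 5 (type): buf='cat' undo_depth=1 redo_depth=0
After op 6 (delete): buf='(empty)' undo_depth=2 redo_depth=0
After op 7 (type): buf='foo' undo_depth=3 redo_depth=0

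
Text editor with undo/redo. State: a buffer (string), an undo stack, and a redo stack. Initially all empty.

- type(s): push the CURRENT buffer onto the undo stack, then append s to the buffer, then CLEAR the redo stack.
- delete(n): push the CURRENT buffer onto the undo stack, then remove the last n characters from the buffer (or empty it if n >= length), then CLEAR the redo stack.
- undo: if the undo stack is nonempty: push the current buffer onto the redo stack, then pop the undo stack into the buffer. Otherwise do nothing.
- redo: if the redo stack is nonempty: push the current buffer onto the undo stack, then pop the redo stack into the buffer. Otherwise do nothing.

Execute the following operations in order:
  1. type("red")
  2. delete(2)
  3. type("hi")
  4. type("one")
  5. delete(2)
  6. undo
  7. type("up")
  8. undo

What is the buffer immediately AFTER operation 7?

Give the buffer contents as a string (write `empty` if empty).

After op 1 (type): buf='red' undo_depth=1 redo_depth=0
After op 2 (delete): buf='r' undo_depth=2 redo_depth=0
After op 3 (type): buf='rhi' undo_depth=3 redo_depth=0
After op 4 (type): buf='rhione' undo_depth=4 redo_depth=0
After op 5 (delete): buf='rhio' undo_depth=5 redo_depth=0
After op 6 (undo): buf='rhione' undo_depth=4 redo_depth=1
After op 7 (type): buf='rhioneup' undo_depth=5 redo_depth=0

Answer: rhioneup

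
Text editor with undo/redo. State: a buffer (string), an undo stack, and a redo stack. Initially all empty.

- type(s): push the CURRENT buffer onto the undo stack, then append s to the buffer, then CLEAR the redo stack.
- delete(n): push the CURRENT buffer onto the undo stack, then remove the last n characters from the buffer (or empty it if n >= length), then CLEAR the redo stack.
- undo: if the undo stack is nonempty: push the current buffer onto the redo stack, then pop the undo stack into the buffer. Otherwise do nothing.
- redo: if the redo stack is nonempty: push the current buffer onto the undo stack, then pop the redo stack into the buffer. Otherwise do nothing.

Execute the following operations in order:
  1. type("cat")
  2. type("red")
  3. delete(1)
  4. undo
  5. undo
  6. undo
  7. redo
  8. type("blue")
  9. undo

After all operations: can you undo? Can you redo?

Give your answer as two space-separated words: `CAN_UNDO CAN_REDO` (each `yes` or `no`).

After op 1 (type): buf='cat' undo_depth=1 redo_depth=0
After op 2 (type): buf='catred' undo_depth=2 redo_depth=0
After op 3 (delete): buf='catre' undo_depth=3 redo_depth=0
After op 4 (undo): buf='catred' undo_depth=2 redo_depth=1
After op 5 (undo): buf='cat' undo_depth=1 redo_depth=2
After op 6 (undo): buf='(empty)' undo_depth=0 redo_depth=3
After op 7 (redo): buf='cat' undo_depth=1 redo_depth=2
After op 8 (type): buf='catblue' undo_depth=2 redo_depth=0
After op 9 (undo): buf='cat' undo_depth=1 redo_depth=1

Answer: yes yes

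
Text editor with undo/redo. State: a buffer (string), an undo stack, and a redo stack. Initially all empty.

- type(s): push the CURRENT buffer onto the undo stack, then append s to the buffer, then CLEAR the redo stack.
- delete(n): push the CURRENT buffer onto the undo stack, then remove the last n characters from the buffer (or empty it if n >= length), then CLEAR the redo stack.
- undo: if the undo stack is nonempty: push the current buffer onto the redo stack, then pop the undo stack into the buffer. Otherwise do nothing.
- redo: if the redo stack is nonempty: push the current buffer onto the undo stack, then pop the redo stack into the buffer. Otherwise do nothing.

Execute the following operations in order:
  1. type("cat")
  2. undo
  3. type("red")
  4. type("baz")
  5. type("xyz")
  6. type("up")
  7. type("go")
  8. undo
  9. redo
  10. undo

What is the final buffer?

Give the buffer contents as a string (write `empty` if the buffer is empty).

Answer: redbazxyzup

Derivation:
After op 1 (type): buf='cat' undo_depth=1 redo_depth=0
After op 2 (undo): buf='(empty)' undo_depth=0 redo_depth=1
After op 3 (type): buf='red' undo_depth=1 redo_depth=0
After op 4 (type): buf='redbaz' undo_depth=2 redo_depth=0
After op 5 (type): buf='redbazxyz' undo_depth=3 redo_depth=0
After op 6 (type): buf='redbazxyzup' undo_depth=4 redo_depth=0
After op 7 (type): buf='redbazxyzupgo' undo_depth=5 redo_depth=0
After op 8 (undo): buf='redbazxyzup' undo_depth=4 redo_depth=1
After op 9 (redo): buf='redbazxyzupgo' undo_depth=5 redo_depth=0
After op 10 (undo): buf='redbazxyzup' undo_depth=4 redo_depth=1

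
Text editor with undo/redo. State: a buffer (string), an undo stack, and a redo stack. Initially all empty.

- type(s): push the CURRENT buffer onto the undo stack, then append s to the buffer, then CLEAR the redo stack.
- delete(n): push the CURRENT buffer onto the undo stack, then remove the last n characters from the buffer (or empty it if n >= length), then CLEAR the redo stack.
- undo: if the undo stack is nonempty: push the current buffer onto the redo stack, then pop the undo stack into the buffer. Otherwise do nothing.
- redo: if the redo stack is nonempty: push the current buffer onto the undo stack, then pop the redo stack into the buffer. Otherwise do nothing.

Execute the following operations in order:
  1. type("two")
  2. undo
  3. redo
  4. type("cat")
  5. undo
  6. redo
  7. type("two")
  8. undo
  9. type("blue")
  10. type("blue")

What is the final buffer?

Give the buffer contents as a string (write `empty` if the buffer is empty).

After op 1 (type): buf='two' undo_depth=1 redo_depth=0
After op 2 (undo): buf='(empty)' undo_depth=0 redo_depth=1
After op 3 (redo): buf='two' undo_depth=1 redo_depth=0
After op 4 (type): buf='twocat' undo_depth=2 redo_depth=0
After op 5 (undo): buf='two' undo_depth=1 redo_depth=1
After op 6 (redo): buf='twocat' undo_depth=2 redo_depth=0
After op 7 (type): buf='twocattwo' undo_depth=3 redo_depth=0
After op 8 (undo): buf='twocat' undo_depth=2 redo_depth=1
After op 9 (type): buf='twocatblue' undo_depth=3 redo_depth=0
After op 10 (type): buf='twocatblueblue' undo_depth=4 redo_depth=0

Answer: twocatblueblue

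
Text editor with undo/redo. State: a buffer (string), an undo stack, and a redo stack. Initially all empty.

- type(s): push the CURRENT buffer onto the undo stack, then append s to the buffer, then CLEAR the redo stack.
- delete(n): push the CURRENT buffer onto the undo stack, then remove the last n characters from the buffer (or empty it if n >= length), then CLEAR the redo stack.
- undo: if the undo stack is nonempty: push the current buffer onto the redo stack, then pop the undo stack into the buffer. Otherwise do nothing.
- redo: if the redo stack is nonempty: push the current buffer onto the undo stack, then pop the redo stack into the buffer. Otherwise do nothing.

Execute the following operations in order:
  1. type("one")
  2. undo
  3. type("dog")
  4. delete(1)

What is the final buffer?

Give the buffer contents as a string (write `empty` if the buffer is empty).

After op 1 (type): buf='one' undo_depth=1 redo_depth=0
After op 2 (undo): buf='(empty)' undo_depth=0 redo_depth=1
After op 3 (type): buf='dog' undo_depth=1 redo_depth=0
After op 4 (delete): buf='do' undo_depth=2 redo_depth=0

Answer: do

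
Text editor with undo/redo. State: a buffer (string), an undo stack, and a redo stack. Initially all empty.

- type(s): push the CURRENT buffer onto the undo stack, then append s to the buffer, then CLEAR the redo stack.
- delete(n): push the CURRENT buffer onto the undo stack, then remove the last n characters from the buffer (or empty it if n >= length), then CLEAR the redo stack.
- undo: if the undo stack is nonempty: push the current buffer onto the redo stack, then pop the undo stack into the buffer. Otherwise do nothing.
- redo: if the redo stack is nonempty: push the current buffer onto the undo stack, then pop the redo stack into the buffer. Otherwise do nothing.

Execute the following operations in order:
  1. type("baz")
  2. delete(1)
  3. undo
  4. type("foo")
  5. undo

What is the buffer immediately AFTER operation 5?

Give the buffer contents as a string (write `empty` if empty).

After op 1 (type): buf='baz' undo_depth=1 redo_depth=0
After op 2 (delete): buf='ba' undo_depth=2 redo_depth=0
After op 3 (undo): buf='baz' undo_depth=1 redo_depth=1
After op 4 (type): buf='bazfoo' undo_depth=2 redo_depth=0
After op 5 (undo): buf='baz' undo_depth=1 redo_depth=1

Answer: baz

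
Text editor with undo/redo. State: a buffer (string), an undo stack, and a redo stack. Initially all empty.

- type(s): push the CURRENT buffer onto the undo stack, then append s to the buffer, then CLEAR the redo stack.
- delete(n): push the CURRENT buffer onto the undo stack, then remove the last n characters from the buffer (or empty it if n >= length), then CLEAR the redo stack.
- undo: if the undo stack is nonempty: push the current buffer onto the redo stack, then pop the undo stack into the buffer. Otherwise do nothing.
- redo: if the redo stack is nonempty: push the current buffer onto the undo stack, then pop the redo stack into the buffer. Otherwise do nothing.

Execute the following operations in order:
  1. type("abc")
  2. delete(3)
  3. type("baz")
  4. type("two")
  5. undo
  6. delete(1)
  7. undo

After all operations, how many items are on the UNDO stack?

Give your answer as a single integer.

After op 1 (type): buf='abc' undo_depth=1 redo_depth=0
After op 2 (delete): buf='(empty)' undo_depth=2 redo_depth=0
After op 3 (type): buf='baz' undo_depth=3 redo_depth=0
After op 4 (type): buf='baztwo' undo_depth=4 redo_depth=0
After op 5 (undo): buf='baz' undo_depth=3 redo_depth=1
After op 6 (delete): buf='ba' undo_depth=4 redo_depth=0
After op 7 (undo): buf='baz' undo_depth=3 redo_depth=1

Answer: 3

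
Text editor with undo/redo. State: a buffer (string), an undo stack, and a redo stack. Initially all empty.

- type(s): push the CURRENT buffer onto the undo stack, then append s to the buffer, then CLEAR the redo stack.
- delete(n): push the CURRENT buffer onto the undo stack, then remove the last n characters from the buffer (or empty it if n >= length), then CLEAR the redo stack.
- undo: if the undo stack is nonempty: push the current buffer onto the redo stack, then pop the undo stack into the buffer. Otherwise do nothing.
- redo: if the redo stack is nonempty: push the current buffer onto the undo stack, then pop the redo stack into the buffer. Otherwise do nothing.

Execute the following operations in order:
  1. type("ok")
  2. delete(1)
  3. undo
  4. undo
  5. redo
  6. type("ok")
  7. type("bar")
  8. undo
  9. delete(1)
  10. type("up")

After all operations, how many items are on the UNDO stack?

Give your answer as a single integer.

Answer: 4

Derivation:
After op 1 (type): buf='ok' undo_depth=1 redo_depth=0
After op 2 (delete): buf='o' undo_depth=2 redo_depth=0
After op 3 (undo): buf='ok' undo_depth=1 redo_depth=1
After op 4 (undo): buf='(empty)' undo_depth=0 redo_depth=2
After op 5 (redo): buf='ok' undo_depth=1 redo_depth=1
After op 6 (type): buf='okok' undo_depth=2 redo_depth=0
After op 7 (type): buf='okokbar' undo_depth=3 redo_depth=0
After op 8 (undo): buf='okok' undo_depth=2 redo_depth=1
After op 9 (delete): buf='oko' undo_depth=3 redo_depth=0
After op 10 (type): buf='okoup' undo_depth=4 redo_depth=0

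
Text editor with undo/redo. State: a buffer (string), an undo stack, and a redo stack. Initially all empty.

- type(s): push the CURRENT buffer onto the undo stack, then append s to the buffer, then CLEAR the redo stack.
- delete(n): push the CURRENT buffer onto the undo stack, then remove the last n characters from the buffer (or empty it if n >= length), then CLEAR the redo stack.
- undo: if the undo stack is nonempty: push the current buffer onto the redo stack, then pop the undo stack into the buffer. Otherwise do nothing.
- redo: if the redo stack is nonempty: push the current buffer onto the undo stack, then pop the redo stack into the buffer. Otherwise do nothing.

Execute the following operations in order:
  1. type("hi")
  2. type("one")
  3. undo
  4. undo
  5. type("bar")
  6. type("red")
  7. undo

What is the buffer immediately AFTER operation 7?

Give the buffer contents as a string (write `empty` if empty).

Answer: bar

Derivation:
After op 1 (type): buf='hi' undo_depth=1 redo_depth=0
After op 2 (type): buf='hione' undo_depth=2 redo_depth=0
After op 3 (undo): buf='hi' undo_depth=1 redo_depth=1
After op 4 (undo): buf='(empty)' undo_depth=0 redo_depth=2
After op 5 (type): buf='bar' undo_depth=1 redo_depth=0
After op 6 (type): buf='barred' undo_depth=2 redo_depth=0
After op 7 (undo): buf='bar' undo_depth=1 redo_depth=1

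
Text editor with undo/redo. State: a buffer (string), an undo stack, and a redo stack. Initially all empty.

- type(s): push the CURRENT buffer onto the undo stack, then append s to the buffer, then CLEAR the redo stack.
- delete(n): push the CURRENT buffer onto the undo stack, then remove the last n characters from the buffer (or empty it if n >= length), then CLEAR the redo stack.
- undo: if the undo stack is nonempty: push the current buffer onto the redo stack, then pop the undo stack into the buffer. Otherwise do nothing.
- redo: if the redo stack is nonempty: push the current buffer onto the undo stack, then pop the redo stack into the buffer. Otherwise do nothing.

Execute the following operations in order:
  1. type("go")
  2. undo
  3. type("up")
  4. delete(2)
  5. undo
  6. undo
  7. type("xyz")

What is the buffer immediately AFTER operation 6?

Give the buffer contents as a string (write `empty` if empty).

Answer: empty

Derivation:
After op 1 (type): buf='go' undo_depth=1 redo_depth=0
After op 2 (undo): buf='(empty)' undo_depth=0 redo_depth=1
After op 3 (type): buf='up' undo_depth=1 redo_depth=0
After op 4 (delete): buf='(empty)' undo_depth=2 redo_depth=0
After op 5 (undo): buf='up' undo_depth=1 redo_depth=1
After op 6 (undo): buf='(empty)' undo_depth=0 redo_depth=2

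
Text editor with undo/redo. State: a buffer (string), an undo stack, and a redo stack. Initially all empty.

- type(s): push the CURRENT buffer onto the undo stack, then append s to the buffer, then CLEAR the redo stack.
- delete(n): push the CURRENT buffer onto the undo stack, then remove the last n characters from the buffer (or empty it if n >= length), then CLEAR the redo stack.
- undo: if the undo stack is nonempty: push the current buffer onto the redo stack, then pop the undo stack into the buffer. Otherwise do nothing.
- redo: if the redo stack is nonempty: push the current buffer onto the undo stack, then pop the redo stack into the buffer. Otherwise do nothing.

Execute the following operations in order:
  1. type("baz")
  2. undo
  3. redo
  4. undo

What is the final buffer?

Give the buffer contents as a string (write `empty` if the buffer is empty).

Answer: empty

Derivation:
After op 1 (type): buf='baz' undo_depth=1 redo_depth=0
After op 2 (undo): buf='(empty)' undo_depth=0 redo_depth=1
After op 3 (redo): buf='baz' undo_depth=1 redo_depth=0
After op 4 (undo): buf='(empty)' undo_depth=0 redo_depth=1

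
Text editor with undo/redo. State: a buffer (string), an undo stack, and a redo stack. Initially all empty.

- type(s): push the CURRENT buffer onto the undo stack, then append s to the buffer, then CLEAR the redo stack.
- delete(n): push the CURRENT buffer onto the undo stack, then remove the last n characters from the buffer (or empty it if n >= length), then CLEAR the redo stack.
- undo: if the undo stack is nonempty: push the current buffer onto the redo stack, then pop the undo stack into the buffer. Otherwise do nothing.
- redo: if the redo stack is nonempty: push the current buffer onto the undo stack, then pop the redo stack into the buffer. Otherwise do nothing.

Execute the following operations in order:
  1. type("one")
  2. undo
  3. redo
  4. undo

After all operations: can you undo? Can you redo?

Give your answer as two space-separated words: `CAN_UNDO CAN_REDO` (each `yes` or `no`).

Answer: no yes

Derivation:
After op 1 (type): buf='one' undo_depth=1 redo_depth=0
After op 2 (undo): buf='(empty)' undo_depth=0 redo_depth=1
After op 3 (redo): buf='one' undo_depth=1 redo_depth=0
After op 4 (undo): buf='(empty)' undo_depth=0 redo_depth=1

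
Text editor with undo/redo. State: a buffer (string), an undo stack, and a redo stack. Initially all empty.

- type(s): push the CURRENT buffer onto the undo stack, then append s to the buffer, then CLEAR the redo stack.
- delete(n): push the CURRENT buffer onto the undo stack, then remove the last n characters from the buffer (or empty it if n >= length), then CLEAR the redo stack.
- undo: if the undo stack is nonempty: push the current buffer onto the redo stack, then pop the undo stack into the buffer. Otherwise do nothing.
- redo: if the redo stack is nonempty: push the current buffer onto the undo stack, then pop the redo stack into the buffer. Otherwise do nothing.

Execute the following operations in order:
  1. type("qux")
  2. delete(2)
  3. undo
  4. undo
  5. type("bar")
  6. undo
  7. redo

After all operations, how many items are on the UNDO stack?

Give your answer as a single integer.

Answer: 1

Derivation:
After op 1 (type): buf='qux' undo_depth=1 redo_depth=0
After op 2 (delete): buf='q' undo_depth=2 redo_depth=0
After op 3 (undo): buf='qux' undo_depth=1 redo_depth=1
After op 4 (undo): buf='(empty)' undo_depth=0 redo_depth=2
After op 5 (type): buf='bar' undo_depth=1 redo_depth=0
After op 6 (undo): buf='(empty)' undo_depth=0 redo_depth=1
After op 7 (redo): buf='bar' undo_depth=1 redo_depth=0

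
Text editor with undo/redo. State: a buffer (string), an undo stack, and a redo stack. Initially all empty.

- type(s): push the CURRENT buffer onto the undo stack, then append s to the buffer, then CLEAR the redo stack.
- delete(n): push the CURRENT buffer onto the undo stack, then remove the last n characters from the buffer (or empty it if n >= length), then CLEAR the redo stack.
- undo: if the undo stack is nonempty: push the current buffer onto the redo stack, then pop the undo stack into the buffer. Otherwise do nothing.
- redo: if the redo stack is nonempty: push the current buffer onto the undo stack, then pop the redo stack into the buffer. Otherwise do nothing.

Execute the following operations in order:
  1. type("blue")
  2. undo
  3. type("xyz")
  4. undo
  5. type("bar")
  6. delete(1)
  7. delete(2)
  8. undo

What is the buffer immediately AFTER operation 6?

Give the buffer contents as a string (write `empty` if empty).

After op 1 (type): buf='blue' undo_depth=1 redo_depth=0
After op 2 (undo): buf='(empty)' undo_depth=0 redo_depth=1
After op 3 (type): buf='xyz' undo_depth=1 redo_depth=0
After op 4 (undo): buf='(empty)' undo_depth=0 redo_depth=1
After op 5 (type): buf='bar' undo_depth=1 redo_depth=0
After op 6 (delete): buf='ba' undo_depth=2 redo_depth=0

Answer: ba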